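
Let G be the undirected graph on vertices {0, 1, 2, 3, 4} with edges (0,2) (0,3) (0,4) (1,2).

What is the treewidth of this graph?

1

A width-1 tree decomposition is:
Bags: B1 = {0, 3}  B2 = {0, 2}  B3 = {1, 2}  B4 = {0, 4}
Tree: B1–B2, B2–B3, B2–B4
Every bag has size at most 2, so the width is 2 − 1 = 1 and tw(G) ≤ 1. Any graph with an edge has treewidth ≥ 1, and G has the edge 3–0. Combining the bounds, tw(G) = 1.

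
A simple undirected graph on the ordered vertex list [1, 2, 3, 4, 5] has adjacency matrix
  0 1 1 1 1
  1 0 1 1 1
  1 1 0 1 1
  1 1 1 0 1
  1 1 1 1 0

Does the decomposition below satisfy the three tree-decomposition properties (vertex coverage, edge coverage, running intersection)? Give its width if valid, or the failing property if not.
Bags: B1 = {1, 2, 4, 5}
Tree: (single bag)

No — vertex 3 appears in no bag.

A tree decomposition must satisfy three properties: every vertex lies in some bag; for every edge, both endpoints lie together in some bag; and for every vertex, the bags containing it form a connected subtree. Here vertex 3 appears in no bag, so the decomposition is invalid.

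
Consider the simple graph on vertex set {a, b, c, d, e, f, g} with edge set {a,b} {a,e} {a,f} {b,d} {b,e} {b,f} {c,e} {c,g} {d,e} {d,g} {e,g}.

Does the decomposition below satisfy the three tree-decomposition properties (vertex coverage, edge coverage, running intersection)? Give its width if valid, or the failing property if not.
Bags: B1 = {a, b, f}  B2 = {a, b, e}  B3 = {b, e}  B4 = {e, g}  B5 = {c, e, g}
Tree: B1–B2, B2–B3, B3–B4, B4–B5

A tree decomposition must satisfy three properties: every vertex lies in some bag; for every edge, both endpoints lie together in some bag; and for every vertex, the bags containing it form a connected subtree. Here vertex d appears in no bag, so the decomposition is invalid.

No — vertex d appears in no bag.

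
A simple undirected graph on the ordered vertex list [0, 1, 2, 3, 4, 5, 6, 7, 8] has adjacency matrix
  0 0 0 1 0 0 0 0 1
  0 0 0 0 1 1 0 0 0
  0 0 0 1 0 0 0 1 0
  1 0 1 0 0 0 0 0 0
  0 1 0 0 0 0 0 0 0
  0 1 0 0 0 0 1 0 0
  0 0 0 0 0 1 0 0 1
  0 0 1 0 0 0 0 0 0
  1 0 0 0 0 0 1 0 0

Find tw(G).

1

A width-1 tree decomposition is:
Bags: B1 = {1, 4}  B2 = {1, 5}  B3 = {5, 6}  B4 = {6, 8}  B5 = {0, 8}  B6 = {0, 3}  B7 = {2, 3}  B8 = {2, 7}
Tree: B1–B2, B2–B3, B3–B4, B4–B5, B5–B6, B6–B7, B7–B8
Each bag holds 2 vertices, so the decomposition has width 1, which upper-bounds the treewidth. G has an edge, so its treewidth is at least 1. Combining the bounds, tw(G) = 1.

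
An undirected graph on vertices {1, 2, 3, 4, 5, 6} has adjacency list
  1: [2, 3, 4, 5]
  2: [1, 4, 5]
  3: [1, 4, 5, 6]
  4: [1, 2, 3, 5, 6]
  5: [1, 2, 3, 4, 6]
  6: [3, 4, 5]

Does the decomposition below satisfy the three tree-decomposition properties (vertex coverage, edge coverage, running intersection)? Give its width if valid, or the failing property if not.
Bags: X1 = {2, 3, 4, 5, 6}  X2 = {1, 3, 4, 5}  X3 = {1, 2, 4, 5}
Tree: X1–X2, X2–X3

No — bags containing vertex 2 are not connected in the tree.

A tree decomposition must satisfy three properties: every vertex lies in some bag; for every edge, both endpoints lie together in some bag; and for every vertex, the bags containing it form a connected subtree. Here bags containing vertex 2 are not connected in the tree, so the decomposition is invalid.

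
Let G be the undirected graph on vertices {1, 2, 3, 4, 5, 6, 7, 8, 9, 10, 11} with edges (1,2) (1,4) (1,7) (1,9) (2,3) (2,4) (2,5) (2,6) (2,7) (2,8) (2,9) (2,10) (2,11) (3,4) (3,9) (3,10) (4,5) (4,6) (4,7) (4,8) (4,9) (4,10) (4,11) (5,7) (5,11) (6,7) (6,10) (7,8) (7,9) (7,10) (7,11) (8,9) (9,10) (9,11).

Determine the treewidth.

4

A width-4 tree decomposition is:
Bags: B1 = {2, 4, 7, 9, 11}  B2 = {2, 4, 7, 9, 10}  B3 = {2, 3, 4, 9, 10}  B4 = {2, 4, 7, 8, 9}  B5 = {2, 4, 6, 7, 10}  B6 = {2, 4, 5, 7, 11}  B7 = {1, 2, 4, 7, 9}
Tree: B1–B2, B2–B3, B2–B4, B2–B5, B1–B6, B1–B7
The largest bag has 5 vertices, giving width 4; this decomposition certifies tw(G) ≤ 4. Conversely, {2, 3, 4, 9, 10} is a clique of size 5, and the vertices of any clique must share a bag in every tree decomposition; so some bag has ≥ 5 vertices and tw(G) ≥ 4. Therefore the treewidth is 4.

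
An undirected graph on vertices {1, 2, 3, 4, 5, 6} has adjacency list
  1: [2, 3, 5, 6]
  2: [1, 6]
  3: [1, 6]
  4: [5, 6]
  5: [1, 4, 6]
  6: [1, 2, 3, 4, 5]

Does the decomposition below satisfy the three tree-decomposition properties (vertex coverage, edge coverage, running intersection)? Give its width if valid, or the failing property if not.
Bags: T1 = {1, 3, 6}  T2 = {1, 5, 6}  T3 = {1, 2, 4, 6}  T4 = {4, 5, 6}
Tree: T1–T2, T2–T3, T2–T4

A tree decomposition must satisfy three properties: every vertex lies in some bag; for every edge, both endpoints lie together in some bag; and for every vertex, the bags containing it form a connected subtree. Here bags containing vertex 4 are not connected in the tree, so the decomposition is invalid.

No — bags containing vertex 4 are not connected in the tree.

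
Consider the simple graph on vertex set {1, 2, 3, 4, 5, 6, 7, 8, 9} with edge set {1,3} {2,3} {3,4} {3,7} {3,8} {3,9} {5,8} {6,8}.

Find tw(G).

A width-1 tree decomposition is:
Bags: B1 = {3, 7}  B2 = {3, 8}  B3 = {1, 3}  B4 = {3, 4}  B5 = {3, 9}  B6 = {2, 3}  B7 = {5, 8}  B8 = {6, 8}
Tree: B1–B2, B2–B3, B1–B4, B4–B5, B3–B6, B2–B7, B7–B8
Every bag has size at most 2, so the width is 2 − 1 = 1 and tw(G) ≤ 1. Since G has at least one edge (e.g. 7–3), it is not an edgeless graph, so tw(G) ≥ 1. The upper and lower bounds meet at 1, so that is the treewidth.

1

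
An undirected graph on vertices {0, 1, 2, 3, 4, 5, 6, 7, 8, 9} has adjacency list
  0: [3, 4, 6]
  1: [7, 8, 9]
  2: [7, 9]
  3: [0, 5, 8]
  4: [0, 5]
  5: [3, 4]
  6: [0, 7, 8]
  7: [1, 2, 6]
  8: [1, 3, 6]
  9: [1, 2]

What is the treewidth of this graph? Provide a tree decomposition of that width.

Every bag has size at most 3, so the width is 3 − 1 = 2 and tw(G) ≤ 2. Since 9–2–7–1–9 is a cycle in G, G is not acyclic. Forests are exactly the graphs of treewidth ≤ 1, so tw(G) ≥ 2. Combining the bounds, tw(G) = 2.

Treewidth 2.
One optimal decomposition is:
Bags: B1 = {1, 2, 9}  B2 = {1, 2, 7}  B3 = {1, 7, 8}  B4 = {6, 7, 8}  B5 = {3, 6, 8}  B6 = {0, 3, 6}  B7 = {0, 3, 5}  B8 = {0, 4, 5}
Tree: B1–B2, B2–B3, B3–B4, B4–B5, B5–B6, B6–B7, B7–B8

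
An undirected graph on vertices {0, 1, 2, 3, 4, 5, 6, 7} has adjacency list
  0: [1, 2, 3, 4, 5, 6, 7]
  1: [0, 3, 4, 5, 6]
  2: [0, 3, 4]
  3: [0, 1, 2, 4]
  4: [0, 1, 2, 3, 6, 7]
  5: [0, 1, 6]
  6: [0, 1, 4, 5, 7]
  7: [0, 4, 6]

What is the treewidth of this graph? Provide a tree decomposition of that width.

Treewidth 3.
Bags: B1 = {0, 1, 3, 4}  B2 = {0, 1, 4, 6}  B3 = {0, 4, 6, 7}  B4 = {0, 1, 5, 6}  B5 = {0, 2, 3, 4}
Tree: B1–B2, B2–B3, B2–B4, B1–B5

Each bag holds 4 vertices, so the decomposition has width 3, which upper-bounds the treewidth. Conversely, {0, 1, 3, 4} is a clique of size 4, and the vertices of any clique must share a bag in every tree decomposition; so some bag has ≥ 4 vertices and tw(G) ≥ 3. Combining the bounds, tw(G) = 3.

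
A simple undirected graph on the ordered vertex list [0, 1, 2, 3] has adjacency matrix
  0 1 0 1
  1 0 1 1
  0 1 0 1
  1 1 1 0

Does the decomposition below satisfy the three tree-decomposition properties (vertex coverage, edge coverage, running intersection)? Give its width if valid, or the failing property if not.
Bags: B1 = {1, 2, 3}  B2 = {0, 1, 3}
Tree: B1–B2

Yes; width 2.

Checking the three conditions: (i) the bags cover all of {0, 1, 2, 3}; (ii) for each edge, some bag contains both endpoints; (iii) the bags containing any fixed vertex form a subtree. All hold, so the decomposition is valid with width 3 − 1 = 2.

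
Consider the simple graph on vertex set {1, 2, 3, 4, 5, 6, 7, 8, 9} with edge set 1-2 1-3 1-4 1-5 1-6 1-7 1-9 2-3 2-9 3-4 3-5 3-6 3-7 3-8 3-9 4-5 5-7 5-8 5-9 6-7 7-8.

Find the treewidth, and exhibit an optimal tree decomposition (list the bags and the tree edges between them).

Each bag holds 4 vertices, so the decomposition has width 3, which upper-bounds the treewidth. Conversely, {3, 5, 7, 8} is a clique of size 4, and the vertices of any clique must share a bag in every tree decomposition; so some bag has ≥ 4 vertices and tw(G) ≥ 3. Therefore the treewidth is 3.

Treewidth 3.
Bags: B1 = {1, 3, 6, 7}  B2 = {1, 3, 5, 7}  B3 = {1, 3, 5, 9}  B4 = {1, 3, 4, 5}  B5 = {3, 5, 7, 8}  B6 = {1, 2, 3, 9}
Tree: B1–B2, B2–B3, B2–B4, B2–B5, B3–B6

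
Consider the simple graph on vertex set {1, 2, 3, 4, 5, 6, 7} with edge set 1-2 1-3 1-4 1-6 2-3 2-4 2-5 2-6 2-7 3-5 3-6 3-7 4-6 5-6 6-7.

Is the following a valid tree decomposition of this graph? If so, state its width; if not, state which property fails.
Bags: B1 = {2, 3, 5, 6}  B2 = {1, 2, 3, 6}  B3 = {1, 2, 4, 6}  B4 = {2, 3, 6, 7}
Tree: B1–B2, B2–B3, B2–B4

Yes; width 3.

Every vertex of G appears in some bag (union = {1, 2, 3, 4, 5, 6, 7}); every edge is covered by a bag; and for each vertex v the set of bags containing v is connected in the bag tree. The decomposition is therefore valid. The largest bag has 4 vertices, so the width is 3.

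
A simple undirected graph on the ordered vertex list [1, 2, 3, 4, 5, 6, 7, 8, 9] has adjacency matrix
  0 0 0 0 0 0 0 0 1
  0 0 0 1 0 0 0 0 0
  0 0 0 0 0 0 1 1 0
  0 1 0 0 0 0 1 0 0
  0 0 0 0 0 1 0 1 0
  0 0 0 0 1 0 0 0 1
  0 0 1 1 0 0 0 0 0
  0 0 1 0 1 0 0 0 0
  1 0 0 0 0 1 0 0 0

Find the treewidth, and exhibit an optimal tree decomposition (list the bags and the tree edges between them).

Each bag holds 2 vertices, so the decomposition has width 1, which upper-bounds the treewidth. Since G has at least one edge (e.g. 1–9), it is not an edgeless graph, so tw(G) ≥ 1. The upper and lower bounds meet at 1, so that is the treewidth.

Treewidth 1.
One optimal decomposition is:
Bags: B1 = {1, 9}  B2 = {6, 9}  B3 = {5, 6}  B4 = {5, 8}  B5 = {3, 8}  B6 = {3, 7}  B7 = {4, 7}  B8 = {2, 4}
Tree: B1–B2, B2–B3, B3–B4, B4–B5, B5–B6, B6–B7, B7–B8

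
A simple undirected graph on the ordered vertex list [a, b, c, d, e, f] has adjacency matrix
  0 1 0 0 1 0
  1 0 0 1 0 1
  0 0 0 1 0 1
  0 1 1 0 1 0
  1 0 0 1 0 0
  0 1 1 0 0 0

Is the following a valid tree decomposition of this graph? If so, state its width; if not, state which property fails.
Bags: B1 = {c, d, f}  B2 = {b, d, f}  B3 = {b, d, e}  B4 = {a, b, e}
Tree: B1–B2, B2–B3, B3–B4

Checking the three conditions: (i) the bags cover all of {a, b, c, d, e, f}; (ii) for each edge, some bag contains both endpoints; (iii) the bags containing any fixed vertex form a subtree. All hold, so the decomposition is valid with width 3 − 1 = 2.

Yes; width 2.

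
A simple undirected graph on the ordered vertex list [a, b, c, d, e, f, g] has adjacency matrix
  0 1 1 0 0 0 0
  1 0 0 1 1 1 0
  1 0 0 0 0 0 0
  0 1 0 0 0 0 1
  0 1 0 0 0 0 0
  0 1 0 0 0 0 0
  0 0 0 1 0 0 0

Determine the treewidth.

1

A width-1 tree decomposition is:
Bags: B1 = {b, f}  B2 = {b, e}  B3 = {a, b}  B4 = {a, c}  B5 = {b, d}  B6 = {d, g}
Tree: B1–B2, B1–B3, B3–B4, B1–B5, B5–B6
Every bag has size at most 2, so the width is 2 − 1 = 1 and tw(G) ≤ 1. Since G has at least one edge (e.g. b–f), it is not an edgeless graph, so tw(G) ≥ 1. Combining the bounds, tw(G) = 1.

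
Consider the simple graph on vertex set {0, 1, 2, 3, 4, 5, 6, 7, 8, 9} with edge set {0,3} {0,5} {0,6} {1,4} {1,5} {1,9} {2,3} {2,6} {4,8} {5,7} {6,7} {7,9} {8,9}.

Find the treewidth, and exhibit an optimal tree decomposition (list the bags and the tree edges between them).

Every bag has size at most 3, so the width is 3 − 1 = 2 and tw(G) ≤ 2. For the lower bound, G contains the cycle 8–4–1–9–8, so G is not a forest; only forests have treewidth ≤ 1, hence tw(G) ≥ 2. Hence tw(G) = 2 exactly.

Treewidth 2.
Bags: B1 = {4, 8, 9}  B2 = {1, 4, 9}  B3 = {1, 7, 9}  B4 = {1, 5, 7}  B5 = {5, 6, 7}  B6 = {0, 5, 6}  B7 = {0, 2, 6}  B8 = {0, 2, 3}
Tree: B1–B2, B2–B3, B3–B4, B4–B5, B5–B6, B6–B7, B7–B8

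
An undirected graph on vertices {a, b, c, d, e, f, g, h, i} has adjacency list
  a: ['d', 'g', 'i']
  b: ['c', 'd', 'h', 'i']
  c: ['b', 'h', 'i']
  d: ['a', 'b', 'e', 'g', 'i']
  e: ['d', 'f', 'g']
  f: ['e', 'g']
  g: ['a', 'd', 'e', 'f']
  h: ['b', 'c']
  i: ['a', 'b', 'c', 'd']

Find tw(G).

A width-2 tree decomposition is:
Bags: B1 = {b, c, i}  B2 = {b, d, i}  B3 = {a, d, i}  B4 = {a, d, g}  B5 = {b, c, h}  B6 = {d, e, g}  B7 = {e, f, g}
Tree: B1–B2, B2–B3, B3–B4, B1–B5, B4–B6, B6–B7
Each bag holds 3 vertices, so the decomposition has width 2, which upper-bounds the treewidth. On the other hand G contains the 3-clique {d, e, g}. A clique must lie in a single bag of any decomposition, so no decomposition can have width below 2. Combining the bounds, tw(G) = 2.

2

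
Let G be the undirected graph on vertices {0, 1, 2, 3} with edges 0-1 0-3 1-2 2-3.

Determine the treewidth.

2

A width-2 tree decomposition is:
Bags: B1 = {0, 1, 2}  B2 = {0, 2, 3}
Tree: B1–B2
Each bag holds 3 vertices, so the decomposition has width 2, which upper-bounds the treewidth. The edges 0–1–2–3–0 form a cycle, so G is not a tree and its treewidth is at least 2. Hence tw(G) = 2 exactly.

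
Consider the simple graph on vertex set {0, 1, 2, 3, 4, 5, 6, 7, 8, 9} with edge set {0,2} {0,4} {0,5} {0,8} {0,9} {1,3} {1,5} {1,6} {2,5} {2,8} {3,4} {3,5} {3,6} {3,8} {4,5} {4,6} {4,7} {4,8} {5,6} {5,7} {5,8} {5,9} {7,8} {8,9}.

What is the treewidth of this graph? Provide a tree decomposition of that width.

Every bag has size at most 4, so the width is 4 − 1 = 3 and tw(G) ≤ 3. On the other hand G contains the 4-clique {0, 5, 8, 9}. A clique must lie in a single bag of any decomposition, so no decomposition can have width below 3. Therefore the treewidth is 3.

Treewidth 3.
One such decomposition:
Bags: B1 = {3, 4, 5, 8}  B2 = {0, 4, 5, 8}  B3 = {3, 4, 5, 6}  B4 = {0, 5, 8, 9}  B5 = {0, 2, 5, 8}  B6 = {4, 5, 7, 8}  B7 = {1, 3, 5, 6}
Tree: B1–B2, B1–B3, B2–B4, B2–B5, B2–B6, B3–B7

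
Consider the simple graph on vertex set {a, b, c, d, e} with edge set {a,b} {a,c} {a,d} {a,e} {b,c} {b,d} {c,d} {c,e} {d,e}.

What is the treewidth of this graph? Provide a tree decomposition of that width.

Treewidth 3.
Bags: B1 = {a, b, c, d}  B2 = {a, c, d, e}
Tree: B1–B2

Every bag has size at most 4, so the width is 4 − 1 = 3 and tw(G) ≤ 3. On the other hand G contains the 4-clique {a, c, d, e}. A clique must lie in a single bag of any decomposition, so no decomposition can have width below 3. Therefore the treewidth is 3.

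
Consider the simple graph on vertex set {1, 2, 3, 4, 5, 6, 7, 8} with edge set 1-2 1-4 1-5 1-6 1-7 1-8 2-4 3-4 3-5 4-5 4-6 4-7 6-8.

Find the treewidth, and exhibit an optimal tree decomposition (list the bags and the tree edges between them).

Treewidth 2.
One optimal decomposition is:
Bags: B1 = {1, 4, 5}  B2 = {1, 4, 6}  B3 = {1, 2, 4}  B4 = {1, 6, 8}  B5 = {3, 4, 5}  B6 = {1, 4, 7}
Tree: B1–B2, B2–B3, B2–B4, B1–B5, B3–B6

The largest bag has 3 vertices, giving width 2; this decomposition certifies tw(G) ≤ 2. For the lower bound, the 3 vertices {1, 6, 8} are pairwise adjacent, and any tree decomposition puts a clique entirely inside one bag — forcing width ≥ 2. Combining the bounds, tw(G) = 2.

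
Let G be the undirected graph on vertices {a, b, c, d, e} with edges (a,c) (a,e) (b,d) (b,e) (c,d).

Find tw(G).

A width-2 tree decomposition is:
Bags: B1 = {a, c, e}  B2 = {c, d, e}  B3 = {b, d, e}
Tree: B1–B2, B2–B3
Each bag holds 3 vertices, so the decomposition has width 2, which upper-bounds the treewidth. Since e–a–c–d–b–e is a cycle in G, G is not acyclic. Forests are exactly the graphs of treewidth ≤ 1, so tw(G) ≥ 2. Therefore the treewidth is 2.

2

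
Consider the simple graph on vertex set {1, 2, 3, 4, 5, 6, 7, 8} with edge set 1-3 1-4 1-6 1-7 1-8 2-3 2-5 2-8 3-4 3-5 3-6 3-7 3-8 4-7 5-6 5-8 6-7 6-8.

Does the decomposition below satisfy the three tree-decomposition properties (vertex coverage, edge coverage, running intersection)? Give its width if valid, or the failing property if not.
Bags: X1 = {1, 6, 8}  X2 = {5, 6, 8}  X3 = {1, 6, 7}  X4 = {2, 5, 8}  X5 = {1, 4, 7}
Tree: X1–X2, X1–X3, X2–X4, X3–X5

A tree decomposition must satisfy three properties: every vertex lies in some bag; for every edge, both endpoints lie together in some bag; and for every vertex, the bags containing it form a connected subtree. Here vertex 3 appears in no bag, so the decomposition is invalid.

No — vertex 3 appears in no bag.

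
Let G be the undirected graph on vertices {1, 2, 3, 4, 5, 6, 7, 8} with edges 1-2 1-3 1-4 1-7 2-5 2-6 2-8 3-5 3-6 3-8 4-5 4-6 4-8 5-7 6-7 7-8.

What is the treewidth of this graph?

4

A width-4 tree decomposition is:
Bags: B1 = {2, 3, 4, 6, 7}  B2 = {1, 2, 3, 4, 7}  B3 = {2, 3, 4, 5, 7}  B4 = {2, 3, 4, 7, 8}
Tree: B1–B2, B2–B3, B3–B4
Each bag holds 5 vertices, so the decomposition has width 4, which upper-bounds the treewidth. For the lower bound: the 5 vertex sets {3,6}, {1,4}, {5,7}, {2}, {8} are disjoint, each induces a connected subgraph, and every pair is joined by at least one edge of G. Contracting each set to a single vertex therefore yields K_{5} as a minor, and since treewidth is minor-monotone, tw(G) ≥ tw(K_{5}) = 4. Therefore the treewidth is 4.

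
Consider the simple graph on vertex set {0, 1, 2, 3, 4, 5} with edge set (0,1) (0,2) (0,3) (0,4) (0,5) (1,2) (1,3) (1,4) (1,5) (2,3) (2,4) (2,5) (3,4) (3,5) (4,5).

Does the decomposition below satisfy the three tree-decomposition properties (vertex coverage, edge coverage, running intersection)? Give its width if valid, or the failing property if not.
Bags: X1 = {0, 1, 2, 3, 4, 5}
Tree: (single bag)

Yes; width 5.

Checking the three conditions: (i) the bags cover all of {0, 1, 2, 3, 4, 5}; (ii) for each edge, some bag contains both endpoints; (iii) the bags containing any fixed vertex form a subtree. All hold, so the decomposition is valid with width 6 − 1 = 5.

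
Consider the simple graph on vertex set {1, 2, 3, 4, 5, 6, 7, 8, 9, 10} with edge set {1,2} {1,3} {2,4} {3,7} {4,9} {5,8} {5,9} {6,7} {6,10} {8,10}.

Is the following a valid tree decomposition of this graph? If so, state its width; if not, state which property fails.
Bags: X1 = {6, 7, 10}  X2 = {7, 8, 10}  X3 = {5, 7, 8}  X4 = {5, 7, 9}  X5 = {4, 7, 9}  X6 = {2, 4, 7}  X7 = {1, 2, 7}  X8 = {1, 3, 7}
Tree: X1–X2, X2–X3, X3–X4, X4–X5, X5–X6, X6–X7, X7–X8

Every vertex of G appears in some bag (union = {1, 2, 3, 4, 5, 6, 7, 8, 9, 10}); every edge is covered by a bag; and for each vertex v the set of bags containing v is connected in the bag tree. The decomposition is therefore valid. The largest bag has 3 vertices, so the width is 2.

Yes; width 2.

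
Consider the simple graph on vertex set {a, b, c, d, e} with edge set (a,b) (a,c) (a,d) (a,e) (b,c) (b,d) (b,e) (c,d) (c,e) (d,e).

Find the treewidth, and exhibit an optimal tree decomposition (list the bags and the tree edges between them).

Treewidth 4.
One such decomposition:
Bags: B1 = {a, b, c, d, e}
Tree: (single bag)

With just one bag of size 5, the width is 5 − 1 = 4, so tw(G) ≤ 4. Conversely, {a, b, c, d, e} is a clique of size 5, and the vertices of any clique must share a bag in every tree decomposition; so some bag has ≥ 5 vertices and tw(G) ≥ 4. Therefore the treewidth is 4.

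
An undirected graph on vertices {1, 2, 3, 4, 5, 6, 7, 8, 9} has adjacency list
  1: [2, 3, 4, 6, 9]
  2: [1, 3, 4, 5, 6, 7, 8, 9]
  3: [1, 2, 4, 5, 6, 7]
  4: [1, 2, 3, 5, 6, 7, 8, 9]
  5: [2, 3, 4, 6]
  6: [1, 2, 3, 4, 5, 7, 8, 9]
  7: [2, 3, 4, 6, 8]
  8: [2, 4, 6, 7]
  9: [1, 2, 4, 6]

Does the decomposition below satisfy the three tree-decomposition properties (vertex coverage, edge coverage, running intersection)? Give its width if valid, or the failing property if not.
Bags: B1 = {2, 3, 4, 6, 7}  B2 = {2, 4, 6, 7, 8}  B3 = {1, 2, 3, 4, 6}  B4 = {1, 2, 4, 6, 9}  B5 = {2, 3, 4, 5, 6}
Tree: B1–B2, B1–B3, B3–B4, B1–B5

Yes; width 4.

Vertex coverage: the bags together contain {1, 2, 3, 4, 5, 6, 7, 8, 9}, the full vertex set. Edge coverage: each edge of G has both endpoints in at least one bag. Running intersection: for every vertex, the bags containing it form a connected subtree. All three properties hold, so this is a valid tree decomposition of width max|bag| − 1 = 4, and hence tw(G) ≤ 4.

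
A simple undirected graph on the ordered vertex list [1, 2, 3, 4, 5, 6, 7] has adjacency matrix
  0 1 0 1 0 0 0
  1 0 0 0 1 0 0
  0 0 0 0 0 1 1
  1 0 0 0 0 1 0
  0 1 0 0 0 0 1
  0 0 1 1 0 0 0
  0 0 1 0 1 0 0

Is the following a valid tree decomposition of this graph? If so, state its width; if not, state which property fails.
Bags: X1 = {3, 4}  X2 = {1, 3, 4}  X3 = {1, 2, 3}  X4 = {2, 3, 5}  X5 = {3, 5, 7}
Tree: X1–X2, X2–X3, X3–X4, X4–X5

No — vertex 6 appears in no bag.

A tree decomposition must satisfy three properties: every vertex lies in some bag; for every edge, both endpoints lie together in some bag; and for every vertex, the bags containing it form a connected subtree. Here vertex 6 appears in no bag, so the decomposition is invalid.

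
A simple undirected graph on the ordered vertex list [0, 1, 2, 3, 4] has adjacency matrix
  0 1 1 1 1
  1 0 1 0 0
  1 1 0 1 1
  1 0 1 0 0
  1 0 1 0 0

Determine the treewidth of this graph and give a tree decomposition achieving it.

Treewidth 2.
One such decomposition:
Bags: B1 = {0, 2, 3}  B2 = {0, 2, 4}  B3 = {0, 1, 2}
Tree: B1–B2, B1–B3

The largest bag has 3 vertices, giving width 2; this decomposition certifies tw(G) ≤ 2. On the other hand G contains the 3-clique {0, 1, 2}. A clique must lie in a single bag of any decomposition, so no decomposition can have width below 2. Combining the bounds, tw(G) = 2.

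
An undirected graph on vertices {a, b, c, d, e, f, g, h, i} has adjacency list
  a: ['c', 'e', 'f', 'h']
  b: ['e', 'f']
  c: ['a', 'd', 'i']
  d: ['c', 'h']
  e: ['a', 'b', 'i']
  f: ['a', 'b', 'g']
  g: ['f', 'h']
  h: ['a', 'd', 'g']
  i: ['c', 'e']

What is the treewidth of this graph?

A width-3 tree decomposition is:
Bags: B1 = {b, e, f, g}  B2 = {a, e, f, g}  B3 = {a, e, g, h}  B4 = {a, e, h, i}  B5 = {a, c, h, i}  B6 = {c, d, h, i}
Tree: B1–B2, B2–B3, B3–B4, B4–B5, B5–B6
The largest bag has 4 vertices, giving width 3; this decomposition certifies tw(G) ≤ 3. For the lower bound: the 4 vertex sets {b,f,g}, {e}, {a}, {c,d,h,i} are disjoint, each induces a connected subgraph, and every pair is joined by at least one edge of G. Contracting each set to a single vertex therefore yields K_{4} as a minor, and since treewidth is minor-monotone, tw(G) ≥ tw(K_{4}) = 3. Therefore the treewidth is 3.

3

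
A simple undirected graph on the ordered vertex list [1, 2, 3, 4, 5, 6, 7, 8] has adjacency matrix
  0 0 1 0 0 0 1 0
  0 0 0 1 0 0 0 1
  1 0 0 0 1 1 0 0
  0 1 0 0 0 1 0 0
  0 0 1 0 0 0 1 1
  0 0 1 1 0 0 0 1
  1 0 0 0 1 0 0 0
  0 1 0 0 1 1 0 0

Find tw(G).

2

A width-2 tree decomposition is:
Bags: B1 = {2, 4, 8}  B2 = {4, 6, 8}  B3 = {5, 6, 8}  B4 = {3, 5, 6}  B5 = {3, 5, 7}  B6 = {1, 3, 7}
Tree: B1–B2, B2–B3, B3–B4, B4–B5, B5–B6
Every bag has size at most 3, so the width is 3 − 1 = 2 and tw(G) ≤ 2. For the lower bound, G contains the cycle 2–4–6–8–2, so G is not a forest; only forests have treewidth ≤ 1, hence tw(G) ≥ 2. Therefore the treewidth is 2.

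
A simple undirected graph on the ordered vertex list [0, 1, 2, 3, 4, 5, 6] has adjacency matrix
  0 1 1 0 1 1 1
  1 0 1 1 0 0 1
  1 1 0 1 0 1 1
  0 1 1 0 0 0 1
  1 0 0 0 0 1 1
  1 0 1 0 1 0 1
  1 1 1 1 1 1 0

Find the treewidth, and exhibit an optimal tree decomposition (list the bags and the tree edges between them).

Each bag holds 4 vertices, so the decomposition has width 3, which upper-bounds the treewidth. On the other hand G contains the 4-clique {0, 1, 2, 6}. A clique must lie in a single bag of any decomposition, so no decomposition can have width below 3. Combining the bounds, tw(G) = 3.

Treewidth 3.
One such decomposition:
Bags: B1 = {0, 1, 2, 6}  B2 = {0, 2, 5, 6}  B3 = {0, 4, 5, 6}  B4 = {1, 2, 3, 6}
Tree: B1–B2, B2–B3, B1–B4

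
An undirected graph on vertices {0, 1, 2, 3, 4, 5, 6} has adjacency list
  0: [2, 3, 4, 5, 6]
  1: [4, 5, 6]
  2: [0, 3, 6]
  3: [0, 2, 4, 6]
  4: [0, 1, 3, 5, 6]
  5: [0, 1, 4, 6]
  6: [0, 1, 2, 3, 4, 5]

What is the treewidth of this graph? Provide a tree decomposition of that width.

Every bag has size at most 4, so the width is 4 − 1 = 3 and tw(G) ≤ 3. Conversely, {0, 2, 3, 6} is a clique of size 4, and the vertices of any clique must share a bag in every tree decomposition; so some bag has ≥ 4 vertices and tw(G) ≥ 3. Therefore the treewidth is 3.

Treewidth 3.
One optimal decomposition is:
Bags: B1 = {0, 4, 5, 6}  B2 = {0, 3, 4, 6}  B3 = {0, 2, 3, 6}  B4 = {1, 4, 5, 6}
Tree: B1–B2, B2–B3, B1–B4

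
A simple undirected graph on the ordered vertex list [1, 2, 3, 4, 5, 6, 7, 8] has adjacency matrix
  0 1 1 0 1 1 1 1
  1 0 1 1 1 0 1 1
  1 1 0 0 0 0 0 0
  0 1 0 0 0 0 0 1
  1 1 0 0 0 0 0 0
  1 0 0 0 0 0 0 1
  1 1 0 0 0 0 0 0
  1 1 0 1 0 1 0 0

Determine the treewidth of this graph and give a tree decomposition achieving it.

Treewidth 2.
One such decomposition:
Bags: B1 = {1, 2, 8}  B2 = {1, 2, 5}  B3 = {1, 2, 7}  B4 = {2, 4, 8}  B5 = {1, 2, 3}  B6 = {1, 6, 8}
Tree: B1–B2, B2–B3, B1–B4, B1–B5, B1–B6

Each bag holds 3 vertices, so the decomposition has width 2, which upper-bounds the treewidth. Conversely, {1, 2, 8} is a clique of size 3, and the vertices of any clique must share a bag in every tree decomposition; so some bag has ≥ 3 vertices and tw(G) ≥ 2. Hence tw(G) = 2 exactly.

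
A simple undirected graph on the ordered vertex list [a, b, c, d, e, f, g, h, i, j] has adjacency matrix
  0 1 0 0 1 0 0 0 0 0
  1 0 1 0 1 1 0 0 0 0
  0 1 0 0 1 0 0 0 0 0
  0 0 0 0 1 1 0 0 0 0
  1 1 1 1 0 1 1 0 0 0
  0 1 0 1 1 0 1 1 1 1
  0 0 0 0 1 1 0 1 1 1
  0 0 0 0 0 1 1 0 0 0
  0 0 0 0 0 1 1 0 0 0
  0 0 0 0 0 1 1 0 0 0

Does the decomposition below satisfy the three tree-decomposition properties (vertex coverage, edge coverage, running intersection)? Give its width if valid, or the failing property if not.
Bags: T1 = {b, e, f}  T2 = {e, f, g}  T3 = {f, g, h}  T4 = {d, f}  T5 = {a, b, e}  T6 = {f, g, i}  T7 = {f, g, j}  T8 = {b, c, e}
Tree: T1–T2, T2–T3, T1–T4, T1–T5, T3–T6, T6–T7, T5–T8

No — edge (e,d) lies in no bag.

A tree decomposition must satisfy three properties: every vertex lies in some bag; for every edge, both endpoints lie together in some bag; and for every vertex, the bags containing it form a connected subtree. Here edge (e,d) lies in no bag, so the decomposition is invalid.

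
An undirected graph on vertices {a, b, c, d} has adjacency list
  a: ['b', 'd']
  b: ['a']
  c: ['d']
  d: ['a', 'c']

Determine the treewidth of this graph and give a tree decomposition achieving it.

The largest bag has 2 vertices, giving width 1; this decomposition certifies tw(G) ≤ 1. G has an edge, so its treewidth is at least 1. Therefore the treewidth is 1.

Treewidth 1.
One such decomposition:
Bags: B1 = {a, b}  B2 = {a, d}  B3 = {c, d}
Tree: B1–B2, B2–B3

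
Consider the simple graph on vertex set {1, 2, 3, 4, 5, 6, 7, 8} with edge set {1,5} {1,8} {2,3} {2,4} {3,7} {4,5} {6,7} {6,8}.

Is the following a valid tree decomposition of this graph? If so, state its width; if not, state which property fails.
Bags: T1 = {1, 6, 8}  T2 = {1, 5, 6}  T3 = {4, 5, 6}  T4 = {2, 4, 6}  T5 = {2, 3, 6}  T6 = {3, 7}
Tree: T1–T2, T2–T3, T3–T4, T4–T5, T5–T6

No — edge (6,7) lies in no bag.

A tree decomposition must satisfy three properties: every vertex lies in some bag; for every edge, both endpoints lie together in some bag; and for every vertex, the bags containing it form a connected subtree. Here edge (6,7) lies in no bag, so the decomposition is invalid.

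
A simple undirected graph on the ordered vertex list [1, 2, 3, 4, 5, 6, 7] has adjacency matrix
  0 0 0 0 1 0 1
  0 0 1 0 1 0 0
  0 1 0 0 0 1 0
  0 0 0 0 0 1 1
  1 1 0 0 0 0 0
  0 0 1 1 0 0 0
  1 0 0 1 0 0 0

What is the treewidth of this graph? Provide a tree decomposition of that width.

Every bag has size at most 3, so the width is 3 − 1 = 2 and tw(G) ≤ 2. The edges 5–1–7–4–6–3–2–5 form a cycle, so G is not a tree and its treewidth is at least 2. The upper and lower bounds meet at 2, so that is the treewidth.

Treewidth 2.
One optimal decomposition is:
Bags: B1 = {1, 5, 7}  B2 = {4, 5, 7}  B3 = {4, 5, 6}  B4 = {3, 5, 6}  B5 = {2, 3, 5}
Tree: B1–B2, B2–B3, B3–B4, B4–B5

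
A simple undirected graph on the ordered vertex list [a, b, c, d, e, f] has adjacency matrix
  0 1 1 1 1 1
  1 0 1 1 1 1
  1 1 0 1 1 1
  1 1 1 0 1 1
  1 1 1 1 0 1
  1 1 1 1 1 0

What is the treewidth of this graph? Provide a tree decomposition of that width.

Treewidth 5.
One optimal decomposition is:
Bags: B1 = {a, b, c, d, e, f}
Tree: (single bag)

A single bag containing all 6 vertices is trivially a valid decomposition of width 5. Conversely, {a, b, c, d, e, f} is a clique of size 6, and the vertices of any clique must share a bag in every tree decomposition; so some bag has ≥ 6 vertices and tw(G) ≥ 5. Combining the bounds, tw(G) = 5.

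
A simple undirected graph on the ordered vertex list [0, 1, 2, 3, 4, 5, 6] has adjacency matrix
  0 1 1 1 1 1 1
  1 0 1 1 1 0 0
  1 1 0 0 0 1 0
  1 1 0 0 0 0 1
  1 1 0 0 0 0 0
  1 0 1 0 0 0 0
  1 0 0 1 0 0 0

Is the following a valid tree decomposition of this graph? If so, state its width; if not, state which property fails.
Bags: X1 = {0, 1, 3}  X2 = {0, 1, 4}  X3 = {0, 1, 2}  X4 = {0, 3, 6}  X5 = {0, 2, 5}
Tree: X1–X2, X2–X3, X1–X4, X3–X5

Every vertex of G appears in some bag (union = {0, 1, 2, 3, 4, 5, 6}); every edge is covered by a bag; and for each vertex v the set of bags containing v is connected in the bag tree. The decomposition is therefore valid. The largest bag has 3 vertices, so the width is 2.

Yes; width 2.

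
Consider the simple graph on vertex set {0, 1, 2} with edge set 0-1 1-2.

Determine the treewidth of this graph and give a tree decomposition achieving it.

Treewidth 1.
One optimal decomposition is:
Bags: B1 = {1, 2}  B2 = {0, 1}
Tree: B1–B2

Every bag has size at most 2, so the width is 2 − 1 = 1 and tw(G) ≤ 1. Since G has at least one edge (e.g. 1–2), it is not an edgeless graph, so tw(G) ≥ 1. The upper and lower bounds meet at 1, so that is the treewidth.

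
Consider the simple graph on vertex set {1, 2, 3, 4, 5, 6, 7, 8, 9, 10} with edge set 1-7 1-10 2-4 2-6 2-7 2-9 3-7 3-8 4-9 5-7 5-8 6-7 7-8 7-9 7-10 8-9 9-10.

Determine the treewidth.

2

A width-2 tree decomposition is:
Bags: B1 = {2, 7, 9}  B2 = {2, 6, 7}  B3 = {7, 8, 9}  B4 = {3, 7, 8}  B5 = {2, 4, 9}  B6 = {7, 9, 10}  B7 = {5, 7, 8}  B8 = {1, 7, 10}
Tree: B1–B2, B1–B3, B3–B4, B1–B5, B1–B6, B3–B7, B6–B8
Every bag has size at most 3, so the width is 3 − 1 = 2 and tw(G) ≤ 2. On the other hand G contains the 3-clique {2, 4, 9}. A clique must lie in a single bag of any decomposition, so no decomposition can have width below 2. Hence tw(G) = 2 exactly.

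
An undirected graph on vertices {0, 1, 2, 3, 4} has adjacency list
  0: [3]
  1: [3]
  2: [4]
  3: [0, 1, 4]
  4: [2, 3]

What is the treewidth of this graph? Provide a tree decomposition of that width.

Each bag holds 2 vertices, so the decomposition has width 1, which upper-bounds the treewidth. Since G has at least one edge (e.g. 1–3), it is not an edgeless graph, so tw(G) ≥ 1. The upper and lower bounds meet at 1, so that is the treewidth.

Treewidth 1.
One such decomposition:
Bags: B1 = {1, 3}  B2 = {3, 4}  B3 = {2, 4}  B4 = {0, 3}
Tree: B1–B2, B2–B3, B1–B4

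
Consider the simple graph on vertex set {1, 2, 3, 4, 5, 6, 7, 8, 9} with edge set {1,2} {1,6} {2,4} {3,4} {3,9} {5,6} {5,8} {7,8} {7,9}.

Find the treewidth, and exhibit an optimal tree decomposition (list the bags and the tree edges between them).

Each bag holds 3 vertices, so the decomposition has width 2, which upper-bounds the treewidth. For the lower bound, G contains the cycle 8–7–9–3–4–2–1–6–5–8, so G is not a forest; only forests have treewidth ≤ 1, hence tw(G) ≥ 2. Hence tw(G) = 2 exactly.

Treewidth 2.
One optimal decomposition is:
Bags: B1 = {7, 8, 9}  B2 = {3, 8, 9}  B3 = {3, 4, 8}  B4 = {2, 4, 8}  B5 = {1, 2, 8}  B6 = {1, 6, 8}  B7 = {5, 6, 8}
Tree: B1–B2, B2–B3, B3–B4, B4–B5, B5–B6, B6–B7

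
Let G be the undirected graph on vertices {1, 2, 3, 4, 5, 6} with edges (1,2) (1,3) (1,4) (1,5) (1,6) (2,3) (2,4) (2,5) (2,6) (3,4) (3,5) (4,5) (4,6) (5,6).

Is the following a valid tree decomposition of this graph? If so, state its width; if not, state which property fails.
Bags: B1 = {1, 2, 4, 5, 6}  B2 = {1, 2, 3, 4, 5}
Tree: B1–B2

Vertex coverage: the bags together contain {1, 2, 3, 4, 5, 6}, the full vertex set. Edge coverage: each edge of G has both endpoints in at least one bag. Running intersection: for every vertex, the bags containing it form a connected subtree. All three properties hold, so this is a valid tree decomposition of width max|bag| − 1 = 4, and hence tw(G) ≤ 4.

Yes; width 4.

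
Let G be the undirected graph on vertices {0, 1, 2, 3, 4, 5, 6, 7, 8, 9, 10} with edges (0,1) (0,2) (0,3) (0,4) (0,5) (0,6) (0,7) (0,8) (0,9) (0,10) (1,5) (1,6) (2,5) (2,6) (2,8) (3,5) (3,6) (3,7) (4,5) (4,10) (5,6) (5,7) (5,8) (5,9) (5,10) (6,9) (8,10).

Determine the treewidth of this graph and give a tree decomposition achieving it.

Treewidth 3.
One optimal decomposition is:
Bags: B1 = {0, 2, 5, 6}  B2 = {0, 3, 5, 6}  B3 = {0, 5, 6, 9}  B4 = {0, 1, 5, 6}  B5 = {0, 3, 5, 7}  B6 = {0, 2, 5, 8}  B7 = {0, 5, 8, 10}  B8 = {0, 4, 5, 10}
Tree: B1–B2, B1–B3, B3–B4, B2–B5, B1–B6, B6–B7, B7–B8

The largest bag has 4 vertices, giving width 3; this decomposition certifies tw(G) ≤ 3. For the lower bound, the 4 vertices {0, 4, 5, 10} are pairwise adjacent, and any tree decomposition puts a clique entirely inside one bag — forcing width ≥ 3. Therefore the treewidth is 3.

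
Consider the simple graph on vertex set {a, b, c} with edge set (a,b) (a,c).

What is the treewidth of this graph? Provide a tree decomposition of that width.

Each bag holds 2 vertices, so the decomposition has width 1, which upper-bounds the treewidth. Any graph with an edge has treewidth ≥ 1, and G has the edge c–a. Hence tw(G) = 1 exactly.

Treewidth 1.
One such decomposition:
Bags: B1 = {a, c}  B2 = {a, b}
Tree: B1–B2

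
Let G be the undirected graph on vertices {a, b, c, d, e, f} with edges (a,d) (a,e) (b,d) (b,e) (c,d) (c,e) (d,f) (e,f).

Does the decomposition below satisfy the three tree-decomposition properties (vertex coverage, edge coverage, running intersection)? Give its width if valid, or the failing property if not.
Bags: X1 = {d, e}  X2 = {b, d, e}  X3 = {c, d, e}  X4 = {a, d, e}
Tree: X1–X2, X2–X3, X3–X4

No — vertex f appears in no bag.

A tree decomposition must satisfy three properties: every vertex lies in some bag; for every edge, both endpoints lie together in some bag; and for every vertex, the bags containing it form a connected subtree. Here vertex f appears in no bag, so the decomposition is invalid.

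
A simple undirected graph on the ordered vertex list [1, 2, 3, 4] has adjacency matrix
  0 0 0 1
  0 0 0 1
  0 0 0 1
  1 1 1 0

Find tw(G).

1

A width-1 tree decomposition is:
Bags: B1 = {1, 4}  B2 = {3, 4}  B3 = {2, 4}
Tree: B1–B2, B2–B3
Every bag has size at most 2, so the width is 2 − 1 = 1 and tw(G) ≤ 1. Since G has at least one edge (e.g. 1–4), it is not an edgeless graph, so tw(G) ≥ 1. Therefore the treewidth is 1.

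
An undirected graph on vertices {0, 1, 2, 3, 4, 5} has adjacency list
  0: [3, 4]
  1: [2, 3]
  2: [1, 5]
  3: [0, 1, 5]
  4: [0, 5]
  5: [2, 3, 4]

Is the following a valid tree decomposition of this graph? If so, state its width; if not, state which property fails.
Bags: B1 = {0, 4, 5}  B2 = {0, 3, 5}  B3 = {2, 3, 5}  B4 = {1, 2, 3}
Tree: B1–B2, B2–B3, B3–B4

Yes; width 2.

Every vertex of G appears in some bag (union = {0, 1, 2, 3, 4, 5}); every edge is covered by a bag; and for each vertex v the set of bags containing v is connected in the bag tree. The decomposition is therefore valid. The largest bag has 3 vertices, so the width is 2.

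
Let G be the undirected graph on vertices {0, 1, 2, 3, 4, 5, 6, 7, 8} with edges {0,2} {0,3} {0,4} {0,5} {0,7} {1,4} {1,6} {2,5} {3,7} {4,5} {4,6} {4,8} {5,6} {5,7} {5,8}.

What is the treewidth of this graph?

2

A width-2 tree decomposition is:
Bags: B1 = {0, 4, 5}  B2 = {4, 5, 6}  B3 = {4, 5, 8}  B4 = {0, 5, 7}  B5 = {1, 4, 6}  B6 = {0, 2, 5}  B7 = {0, 3, 7}
Tree: B1–B2, B1–B3, B1–B4, B2–B5, B1–B6, B4–B7
Each bag holds 3 vertices, so the decomposition has width 2, which upper-bounds the treewidth. Conversely, {1, 4, 6} is a clique of size 3, and the vertices of any clique must share a bag in every tree decomposition; so some bag has ≥ 3 vertices and tw(G) ≥ 2. Combining the bounds, tw(G) = 2.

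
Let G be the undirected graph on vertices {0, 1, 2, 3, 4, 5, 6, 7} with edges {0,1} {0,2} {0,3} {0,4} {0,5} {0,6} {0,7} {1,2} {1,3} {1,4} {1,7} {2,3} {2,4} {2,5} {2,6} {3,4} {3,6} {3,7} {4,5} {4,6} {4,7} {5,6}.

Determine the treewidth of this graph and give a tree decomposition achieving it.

Treewidth 4.
One optimal decomposition is:
Bags: B1 = {0, 1, 2, 3, 4}  B2 = {0, 2, 3, 4, 6}  B3 = {0, 2, 4, 5, 6}  B4 = {0, 1, 3, 4, 7}
Tree: B1–B2, B2–B3, B1–B4

The largest bag has 5 vertices, giving width 4; this decomposition certifies tw(G) ≤ 4. Conversely, {0, 1, 2, 3, 4} is a clique of size 5, and the vertices of any clique must share a bag in every tree decomposition; so some bag has ≥ 5 vertices and tw(G) ≥ 4. Combining the bounds, tw(G) = 4.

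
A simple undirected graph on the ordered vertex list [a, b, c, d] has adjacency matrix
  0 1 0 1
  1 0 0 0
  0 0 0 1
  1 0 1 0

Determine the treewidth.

A width-1 tree decomposition is:
Bags: B1 = {a, d}  B2 = {a, b}  B3 = {c, d}
Tree: B1–B2, B1–B3
Every bag has size at most 2, so the width is 2 − 1 = 1 and tw(G) ≤ 1. Since G has at least one edge (e.g. d–a), it is not an edgeless graph, so tw(G) ≥ 1. Combining the bounds, tw(G) = 1.

1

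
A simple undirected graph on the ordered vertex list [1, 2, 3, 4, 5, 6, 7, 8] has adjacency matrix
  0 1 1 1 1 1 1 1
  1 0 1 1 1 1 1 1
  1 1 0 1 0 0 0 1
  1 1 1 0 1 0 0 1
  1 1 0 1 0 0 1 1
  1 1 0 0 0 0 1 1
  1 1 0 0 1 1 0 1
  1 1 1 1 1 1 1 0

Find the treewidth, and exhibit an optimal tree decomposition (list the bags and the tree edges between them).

Every bag has size at most 5, so the width is 5 − 1 = 4 and tw(G) ≤ 4. Conversely, {1, 2, 3, 4, 8} is a clique of size 5, and the vertices of any clique must share a bag in every tree decomposition; so some bag has ≥ 5 vertices and tw(G) ≥ 4. The upper and lower bounds meet at 4, so that is the treewidth.

Treewidth 4.
One such decomposition:
Bags: B1 = {1, 2, 4, 5, 8}  B2 = {1, 2, 5, 7, 8}  B3 = {1, 2, 6, 7, 8}  B4 = {1, 2, 3, 4, 8}
Tree: B1–B2, B2–B3, B1–B4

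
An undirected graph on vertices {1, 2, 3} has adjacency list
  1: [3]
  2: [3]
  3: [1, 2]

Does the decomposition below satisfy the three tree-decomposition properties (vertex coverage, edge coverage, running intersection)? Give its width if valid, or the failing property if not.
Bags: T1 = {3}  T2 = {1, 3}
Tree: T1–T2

A tree decomposition must satisfy three properties: every vertex lies in some bag; for every edge, both endpoints lie together in some bag; and for every vertex, the bags containing it form a connected subtree. Here vertex 2 appears in no bag, so the decomposition is invalid.

No — vertex 2 appears in no bag.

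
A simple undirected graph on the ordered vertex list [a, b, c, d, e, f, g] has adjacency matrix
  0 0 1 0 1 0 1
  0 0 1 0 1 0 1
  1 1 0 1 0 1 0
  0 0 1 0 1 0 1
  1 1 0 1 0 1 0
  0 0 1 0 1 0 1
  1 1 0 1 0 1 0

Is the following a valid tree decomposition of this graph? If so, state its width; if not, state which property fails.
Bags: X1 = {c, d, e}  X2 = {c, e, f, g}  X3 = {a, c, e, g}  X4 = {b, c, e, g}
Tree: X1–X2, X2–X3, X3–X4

No — edge (g,d) lies in no bag.

A tree decomposition must satisfy three properties: every vertex lies in some bag; for every edge, both endpoints lie together in some bag; and for every vertex, the bags containing it form a connected subtree. Here edge (g,d) lies in no bag, so the decomposition is invalid.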